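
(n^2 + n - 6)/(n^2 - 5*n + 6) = (n + 3)/(n - 3)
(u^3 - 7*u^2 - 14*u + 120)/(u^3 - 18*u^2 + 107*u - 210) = (u + 4)/(u - 7)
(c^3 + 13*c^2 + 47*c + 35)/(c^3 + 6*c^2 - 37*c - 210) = (c + 1)/(c - 6)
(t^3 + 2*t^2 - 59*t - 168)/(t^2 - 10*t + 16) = (t^2 + 10*t + 21)/(t - 2)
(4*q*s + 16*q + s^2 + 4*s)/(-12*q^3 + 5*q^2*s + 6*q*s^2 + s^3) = (-s - 4)/(3*q^2 - 2*q*s - s^2)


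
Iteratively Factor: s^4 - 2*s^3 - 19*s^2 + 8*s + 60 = (s - 2)*(s^3 - 19*s - 30) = (s - 5)*(s - 2)*(s^2 + 5*s + 6) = (s - 5)*(s - 2)*(s + 3)*(s + 2)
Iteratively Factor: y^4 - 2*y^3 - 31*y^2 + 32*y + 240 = (y - 4)*(y^3 + 2*y^2 - 23*y - 60) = (y - 5)*(y - 4)*(y^2 + 7*y + 12) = (y - 5)*(y - 4)*(y + 3)*(y + 4)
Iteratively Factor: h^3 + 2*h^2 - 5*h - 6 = (h - 2)*(h^2 + 4*h + 3) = (h - 2)*(h + 1)*(h + 3)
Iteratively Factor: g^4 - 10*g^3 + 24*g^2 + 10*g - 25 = (g - 5)*(g^3 - 5*g^2 - g + 5) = (g - 5)*(g + 1)*(g^2 - 6*g + 5) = (g - 5)^2*(g + 1)*(g - 1)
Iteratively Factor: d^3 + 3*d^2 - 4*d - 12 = (d + 2)*(d^2 + d - 6) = (d - 2)*(d + 2)*(d + 3)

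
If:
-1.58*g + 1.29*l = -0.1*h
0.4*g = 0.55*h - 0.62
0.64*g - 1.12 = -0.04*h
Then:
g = 1.61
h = 2.30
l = 1.79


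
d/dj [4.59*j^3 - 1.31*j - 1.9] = 13.77*j^2 - 1.31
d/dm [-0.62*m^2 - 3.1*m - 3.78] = -1.24*m - 3.1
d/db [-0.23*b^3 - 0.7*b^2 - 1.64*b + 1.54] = -0.69*b^2 - 1.4*b - 1.64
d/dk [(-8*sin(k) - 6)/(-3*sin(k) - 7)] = 38*cos(k)/(3*sin(k) + 7)^2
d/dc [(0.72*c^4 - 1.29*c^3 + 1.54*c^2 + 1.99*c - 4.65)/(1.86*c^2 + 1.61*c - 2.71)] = (2.6784*c^5 + 1.0782*c^4 - 11.9586*c^3 + 9.2657*c^2 + 8.9512*c + 2.0936)/(3.4596*c^4 + 5.9892*c^3 - 7.4891*c^2 - 8.7262*c + 7.3441)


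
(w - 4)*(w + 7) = w^2 + 3*w - 28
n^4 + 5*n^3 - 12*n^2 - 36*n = n*(n - 3)*(n + 2)*(n + 6)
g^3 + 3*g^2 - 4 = (g - 1)*(g + 2)^2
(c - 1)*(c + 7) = c^2 + 6*c - 7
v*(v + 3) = v^2 + 3*v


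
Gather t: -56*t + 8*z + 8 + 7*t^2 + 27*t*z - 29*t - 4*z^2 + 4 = 7*t^2 + t*(27*z - 85) - 4*z^2 + 8*z + 12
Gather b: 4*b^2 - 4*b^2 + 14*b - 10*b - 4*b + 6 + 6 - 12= 0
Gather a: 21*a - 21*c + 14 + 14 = 21*a - 21*c + 28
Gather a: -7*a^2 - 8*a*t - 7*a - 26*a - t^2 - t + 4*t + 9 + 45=-7*a^2 + a*(-8*t - 33) - t^2 + 3*t + 54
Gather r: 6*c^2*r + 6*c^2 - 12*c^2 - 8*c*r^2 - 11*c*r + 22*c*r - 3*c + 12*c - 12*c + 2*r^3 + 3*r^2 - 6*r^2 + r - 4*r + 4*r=-6*c^2 - 3*c + 2*r^3 + r^2*(-8*c - 3) + r*(6*c^2 + 11*c + 1)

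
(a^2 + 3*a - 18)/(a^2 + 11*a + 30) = (a - 3)/(a + 5)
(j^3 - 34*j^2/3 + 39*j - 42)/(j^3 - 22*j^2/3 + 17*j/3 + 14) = (j - 3)/(j + 1)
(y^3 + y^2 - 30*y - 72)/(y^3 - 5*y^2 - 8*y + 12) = (y^2 + 7*y + 12)/(y^2 + y - 2)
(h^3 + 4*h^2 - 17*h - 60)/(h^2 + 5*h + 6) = (h^2 + h - 20)/(h + 2)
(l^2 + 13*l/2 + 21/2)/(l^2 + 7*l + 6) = (2*l^2 + 13*l + 21)/(2*(l^2 + 7*l + 6))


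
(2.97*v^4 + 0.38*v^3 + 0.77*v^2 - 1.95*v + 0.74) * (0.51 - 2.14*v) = -6.3558*v^5 + 0.7015*v^4 - 1.454*v^3 + 4.5657*v^2 - 2.5781*v + 0.3774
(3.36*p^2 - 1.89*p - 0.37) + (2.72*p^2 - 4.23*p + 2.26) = 6.08*p^2 - 6.12*p + 1.89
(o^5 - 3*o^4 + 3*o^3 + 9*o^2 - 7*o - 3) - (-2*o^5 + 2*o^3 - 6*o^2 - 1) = 3*o^5 - 3*o^4 + o^3 + 15*o^2 - 7*o - 2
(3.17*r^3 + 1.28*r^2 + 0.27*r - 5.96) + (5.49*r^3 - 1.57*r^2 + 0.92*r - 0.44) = 8.66*r^3 - 0.29*r^2 + 1.19*r - 6.4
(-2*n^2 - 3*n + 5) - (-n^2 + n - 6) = -n^2 - 4*n + 11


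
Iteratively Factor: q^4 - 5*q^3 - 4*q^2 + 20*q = (q - 5)*(q^3 - 4*q) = q*(q - 5)*(q^2 - 4) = q*(q - 5)*(q + 2)*(q - 2)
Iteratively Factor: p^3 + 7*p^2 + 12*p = (p)*(p^2 + 7*p + 12) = p*(p + 4)*(p + 3)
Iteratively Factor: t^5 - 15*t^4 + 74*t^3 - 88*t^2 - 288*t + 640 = (t + 2)*(t^4 - 17*t^3 + 108*t^2 - 304*t + 320) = (t - 4)*(t + 2)*(t^3 - 13*t^2 + 56*t - 80) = (t - 4)^2*(t + 2)*(t^2 - 9*t + 20) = (t - 4)^3*(t + 2)*(t - 5)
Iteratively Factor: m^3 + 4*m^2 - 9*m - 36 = (m + 3)*(m^2 + m - 12) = (m + 3)*(m + 4)*(m - 3)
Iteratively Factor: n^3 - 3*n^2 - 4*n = (n)*(n^2 - 3*n - 4) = n*(n + 1)*(n - 4)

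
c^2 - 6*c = c*(c - 6)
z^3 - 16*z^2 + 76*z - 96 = (z - 8)*(z - 6)*(z - 2)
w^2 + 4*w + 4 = (w + 2)^2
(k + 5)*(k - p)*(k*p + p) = k^3*p - k^2*p^2 + 6*k^2*p - 6*k*p^2 + 5*k*p - 5*p^2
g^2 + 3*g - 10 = (g - 2)*(g + 5)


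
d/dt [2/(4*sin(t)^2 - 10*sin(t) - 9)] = 4*(5 - 4*sin(t))*cos(t)/(-4*sin(t)^2 + 10*sin(t) + 9)^2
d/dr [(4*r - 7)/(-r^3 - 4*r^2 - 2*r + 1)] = (8*r^3 - 5*r^2 - 56*r - 10)/(r^6 + 8*r^5 + 20*r^4 + 14*r^3 - 4*r^2 - 4*r + 1)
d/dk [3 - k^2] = -2*k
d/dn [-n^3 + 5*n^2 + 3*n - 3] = -3*n^2 + 10*n + 3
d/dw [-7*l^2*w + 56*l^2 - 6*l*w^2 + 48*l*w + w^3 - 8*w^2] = -7*l^2 - 12*l*w + 48*l + 3*w^2 - 16*w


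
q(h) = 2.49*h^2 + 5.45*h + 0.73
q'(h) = 4.98*h + 5.45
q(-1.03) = -2.24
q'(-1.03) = 0.32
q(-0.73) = -1.92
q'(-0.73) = 1.81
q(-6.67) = 75.16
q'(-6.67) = -27.77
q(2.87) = 36.88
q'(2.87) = 19.74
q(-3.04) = 7.17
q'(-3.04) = -9.69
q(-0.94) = -2.19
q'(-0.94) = 0.77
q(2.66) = 32.85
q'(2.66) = 18.70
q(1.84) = 19.19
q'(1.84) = 14.61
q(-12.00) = 293.89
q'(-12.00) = -54.31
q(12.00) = 424.69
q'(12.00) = 65.21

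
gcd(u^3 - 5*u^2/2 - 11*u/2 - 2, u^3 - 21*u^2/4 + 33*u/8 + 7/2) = u^2 - 7*u/2 - 2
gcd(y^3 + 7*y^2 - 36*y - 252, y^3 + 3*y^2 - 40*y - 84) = y^2 + y - 42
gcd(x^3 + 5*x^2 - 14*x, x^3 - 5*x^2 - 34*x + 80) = x - 2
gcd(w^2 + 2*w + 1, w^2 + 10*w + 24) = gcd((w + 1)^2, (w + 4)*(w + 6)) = 1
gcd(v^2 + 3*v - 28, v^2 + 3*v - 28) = v^2 + 3*v - 28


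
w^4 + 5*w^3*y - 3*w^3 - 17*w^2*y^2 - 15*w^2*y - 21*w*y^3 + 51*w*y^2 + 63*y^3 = (w - 3)*(w - 3*y)*(w + y)*(w + 7*y)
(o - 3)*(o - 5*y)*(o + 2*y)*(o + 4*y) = o^4 + o^3*y - 3*o^3 - 22*o^2*y^2 - 3*o^2*y - 40*o*y^3 + 66*o*y^2 + 120*y^3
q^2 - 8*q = q*(q - 8)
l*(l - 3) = l^2 - 3*l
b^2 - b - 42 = (b - 7)*(b + 6)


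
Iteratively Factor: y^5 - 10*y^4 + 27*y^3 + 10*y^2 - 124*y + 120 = (y - 5)*(y^4 - 5*y^3 + 2*y^2 + 20*y - 24) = (y - 5)*(y - 2)*(y^3 - 3*y^2 - 4*y + 12) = (y - 5)*(y - 2)*(y + 2)*(y^2 - 5*y + 6) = (y - 5)*(y - 2)^2*(y + 2)*(y - 3)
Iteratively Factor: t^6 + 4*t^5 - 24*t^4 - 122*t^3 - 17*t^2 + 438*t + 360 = (t + 3)*(t^5 + t^4 - 27*t^3 - 41*t^2 + 106*t + 120) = (t + 1)*(t + 3)*(t^4 - 27*t^2 - 14*t + 120) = (t + 1)*(t + 3)^2*(t^3 - 3*t^2 - 18*t + 40) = (t + 1)*(t + 3)^2*(t + 4)*(t^2 - 7*t + 10) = (t - 2)*(t + 1)*(t + 3)^2*(t + 4)*(t - 5)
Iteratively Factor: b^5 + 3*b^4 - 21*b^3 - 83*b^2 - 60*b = (b)*(b^4 + 3*b^3 - 21*b^2 - 83*b - 60) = b*(b - 5)*(b^3 + 8*b^2 + 19*b + 12) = b*(b - 5)*(b + 1)*(b^2 + 7*b + 12) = b*(b - 5)*(b + 1)*(b + 3)*(b + 4)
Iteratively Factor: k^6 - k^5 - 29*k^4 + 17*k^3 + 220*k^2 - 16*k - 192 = (k - 1)*(k^5 - 29*k^3 - 12*k^2 + 208*k + 192) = (k - 4)*(k - 1)*(k^4 + 4*k^3 - 13*k^2 - 64*k - 48) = (k - 4)*(k - 1)*(k + 1)*(k^3 + 3*k^2 - 16*k - 48) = (k - 4)*(k - 1)*(k + 1)*(k + 3)*(k^2 - 16) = (k - 4)*(k - 1)*(k + 1)*(k + 3)*(k + 4)*(k - 4)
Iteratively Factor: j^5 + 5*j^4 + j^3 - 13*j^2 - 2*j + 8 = (j - 1)*(j^4 + 6*j^3 + 7*j^2 - 6*j - 8) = (j - 1)^2*(j^3 + 7*j^2 + 14*j + 8) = (j - 1)^2*(j + 1)*(j^2 + 6*j + 8) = (j - 1)^2*(j + 1)*(j + 4)*(j + 2)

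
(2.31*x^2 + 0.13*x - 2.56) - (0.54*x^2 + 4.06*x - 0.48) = 1.77*x^2 - 3.93*x - 2.08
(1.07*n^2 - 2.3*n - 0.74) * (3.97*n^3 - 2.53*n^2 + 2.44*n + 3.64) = 4.2479*n^5 - 11.8381*n^4 + 5.492*n^3 + 0.155000000000001*n^2 - 10.1776*n - 2.6936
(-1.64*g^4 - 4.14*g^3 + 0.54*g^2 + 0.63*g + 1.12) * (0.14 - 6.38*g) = 10.4632*g^5 + 26.1836*g^4 - 4.0248*g^3 - 3.9438*g^2 - 7.0574*g + 0.1568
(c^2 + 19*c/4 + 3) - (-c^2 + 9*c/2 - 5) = 2*c^2 + c/4 + 8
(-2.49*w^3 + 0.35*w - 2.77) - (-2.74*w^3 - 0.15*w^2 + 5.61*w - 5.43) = 0.25*w^3 + 0.15*w^2 - 5.26*w + 2.66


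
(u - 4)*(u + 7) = u^2 + 3*u - 28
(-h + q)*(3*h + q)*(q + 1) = -3*h^2*q - 3*h^2 + 2*h*q^2 + 2*h*q + q^3 + q^2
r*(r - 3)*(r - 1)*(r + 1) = r^4 - 3*r^3 - r^2 + 3*r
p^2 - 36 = (p - 6)*(p + 6)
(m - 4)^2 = m^2 - 8*m + 16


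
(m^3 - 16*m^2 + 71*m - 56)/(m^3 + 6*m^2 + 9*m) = (m^3 - 16*m^2 + 71*m - 56)/(m*(m^2 + 6*m + 9))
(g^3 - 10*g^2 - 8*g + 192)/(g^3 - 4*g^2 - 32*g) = (g - 6)/g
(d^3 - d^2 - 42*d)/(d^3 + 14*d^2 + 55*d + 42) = d*(d - 7)/(d^2 + 8*d + 7)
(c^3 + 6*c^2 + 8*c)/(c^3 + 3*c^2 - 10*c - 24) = c/(c - 3)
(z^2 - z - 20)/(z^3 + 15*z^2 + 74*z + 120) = (z - 5)/(z^2 + 11*z + 30)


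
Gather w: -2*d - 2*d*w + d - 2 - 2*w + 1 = -d + w*(-2*d - 2) - 1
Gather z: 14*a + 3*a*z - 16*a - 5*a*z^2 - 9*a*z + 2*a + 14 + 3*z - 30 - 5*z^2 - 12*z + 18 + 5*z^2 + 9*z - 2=-5*a*z^2 - 6*a*z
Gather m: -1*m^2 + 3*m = -m^2 + 3*m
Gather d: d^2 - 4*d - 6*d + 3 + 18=d^2 - 10*d + 21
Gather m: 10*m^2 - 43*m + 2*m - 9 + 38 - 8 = 10*m^2 - 41*m + 21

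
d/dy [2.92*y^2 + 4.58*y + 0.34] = 5.84*y + 4.58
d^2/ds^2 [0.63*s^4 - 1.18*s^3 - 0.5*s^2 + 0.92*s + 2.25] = 7.56*s^2 - 7.08*s - 1.0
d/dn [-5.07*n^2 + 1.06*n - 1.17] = 1.06 - 10.14*n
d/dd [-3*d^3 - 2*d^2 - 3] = d*(-9*d - 4)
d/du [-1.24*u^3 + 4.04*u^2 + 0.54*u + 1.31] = -3.72*u^2 + 8.08*u + 0.54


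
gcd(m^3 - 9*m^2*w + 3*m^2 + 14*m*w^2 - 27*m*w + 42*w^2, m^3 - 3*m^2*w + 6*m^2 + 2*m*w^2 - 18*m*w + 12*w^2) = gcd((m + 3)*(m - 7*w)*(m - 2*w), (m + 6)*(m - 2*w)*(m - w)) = -m + 2*w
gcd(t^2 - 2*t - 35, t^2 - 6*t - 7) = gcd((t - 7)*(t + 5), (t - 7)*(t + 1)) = t - 7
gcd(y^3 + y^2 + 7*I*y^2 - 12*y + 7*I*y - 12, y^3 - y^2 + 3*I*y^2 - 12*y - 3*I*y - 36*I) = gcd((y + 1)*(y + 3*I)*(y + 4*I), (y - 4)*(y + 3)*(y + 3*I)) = y + 3*I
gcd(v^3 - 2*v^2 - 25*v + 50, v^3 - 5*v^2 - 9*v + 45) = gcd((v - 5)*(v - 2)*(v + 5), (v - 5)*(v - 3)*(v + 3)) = v - 5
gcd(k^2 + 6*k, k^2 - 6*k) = k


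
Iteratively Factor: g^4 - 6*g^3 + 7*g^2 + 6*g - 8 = (g - 4)*(g^3 - 2*g^2 - g + 2) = (g - 4)*(g - 1)*(g^2 - g - 2) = (g - 4)*(g - 1)*(g + 1)*(g - 2)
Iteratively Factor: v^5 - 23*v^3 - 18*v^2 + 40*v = (v - 5)*(v^4 + 5*v^3 + 2*v^2 - 8*v) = (v - 5)*(v + 4)*(v^3 + v^2 - 2*v) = (v - 5)*(v - 1)*(v + 4)*(v^2 + 2*v) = v*(v - 5)*(v - 1)*(v + 4)*(v + 2)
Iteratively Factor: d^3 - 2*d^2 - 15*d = (d + 3)*(d^2 - 5*d) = (d - 5)*(d + 3)*(d)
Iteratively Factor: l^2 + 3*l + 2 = (l + 1)*(l + 2)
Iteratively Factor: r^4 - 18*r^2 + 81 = (r + 3)*(r^3 - 3*r^2 - 9*r + 27) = (r - 3)*(r + 3)*(r^2 - 9) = (r - 3)*(r + 3)^2*(r - 3)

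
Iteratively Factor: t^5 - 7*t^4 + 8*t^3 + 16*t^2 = (t - 4)*(t^4 - 3*t^3 - 4*t^2) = t*(t - 4)*(t^3 - 3*t^2 - 4*t) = t*(t - 4)^2*(t^2 + t) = t^2*(t - 4)^2*(t + 1)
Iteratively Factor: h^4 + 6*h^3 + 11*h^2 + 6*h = (h)*(h^3 + 6*h^2 + 11*h + 6) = h*(h + 1)*(h^2 + 5*h + 6) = h*(h + 1)*(h + 3)*(h + 2)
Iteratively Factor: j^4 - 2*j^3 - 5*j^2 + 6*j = (j - 3)*(j^3 + j^2 - 2*j) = j*(j - 3)*(j^2 + j - 2) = j*(j - 3)*(j - 1)*(j + 2)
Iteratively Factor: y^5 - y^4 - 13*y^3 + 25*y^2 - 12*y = (y - 3)*(y^4 + 2*y^3 - 7*y^2 + 4*y) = (y - 3)*(y + 4)*(y^3 - 2*y^2 + y) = (y - 3)*(y - 1)*(y + 4)*(y^2 - y) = y*(y - 3)*(y - 1)*(y + 4)*(y - 1)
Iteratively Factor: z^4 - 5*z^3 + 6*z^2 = (z)*(z^3 - 5*z^2 + 6*z) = z*(z - 3)*(z^2 - 2*z) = z*(z - 3)*(z - 2)*(z)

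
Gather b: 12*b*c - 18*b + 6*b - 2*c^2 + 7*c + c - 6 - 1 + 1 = b*(12*c - 12) - 2*c^2 + 8*c - 6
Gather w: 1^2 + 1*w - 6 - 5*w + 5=-4*w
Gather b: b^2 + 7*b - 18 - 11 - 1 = b^2 + 7*b - 30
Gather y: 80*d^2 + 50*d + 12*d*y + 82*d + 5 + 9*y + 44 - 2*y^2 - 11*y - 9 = 80*d^2 + 132*d - 2*y^2 + y*(12*d - 2) + 40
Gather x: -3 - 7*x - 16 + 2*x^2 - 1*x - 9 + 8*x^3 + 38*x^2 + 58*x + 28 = 8*x^3 + 40*x^2 + 50*x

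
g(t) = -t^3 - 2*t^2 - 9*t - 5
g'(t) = -3*t^2 - 4*t - 9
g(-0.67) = 0.43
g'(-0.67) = -7.67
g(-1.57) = 8.07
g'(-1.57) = -10.11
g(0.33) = -8.22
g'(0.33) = -10.65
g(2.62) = -60.29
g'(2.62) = -40.07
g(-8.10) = 468.12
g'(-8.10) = -173.43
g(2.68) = -62.73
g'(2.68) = -41.27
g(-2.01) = 13.13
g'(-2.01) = -13.08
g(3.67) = -114.40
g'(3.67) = -64.09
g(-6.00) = 193.00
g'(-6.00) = -93.00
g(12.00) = -2129.00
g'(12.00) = -489.00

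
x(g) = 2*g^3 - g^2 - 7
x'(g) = 6*g^2 - 2*g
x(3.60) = 73.35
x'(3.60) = 70.56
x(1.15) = -5.28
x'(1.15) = 5.64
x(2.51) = 18.33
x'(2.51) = 32.78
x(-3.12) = -77.48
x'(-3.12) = 64.65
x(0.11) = -7.01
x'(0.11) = -0.15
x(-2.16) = -31.82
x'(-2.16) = 32.31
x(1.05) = -5.79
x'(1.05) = 4.52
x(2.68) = 24.32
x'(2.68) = 37.73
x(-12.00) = -3607.00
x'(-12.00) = 888.00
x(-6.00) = -475.00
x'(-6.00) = 228.00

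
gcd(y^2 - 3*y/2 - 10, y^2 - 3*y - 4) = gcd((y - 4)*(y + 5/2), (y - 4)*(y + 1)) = y - 4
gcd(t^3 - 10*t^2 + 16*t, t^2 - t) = t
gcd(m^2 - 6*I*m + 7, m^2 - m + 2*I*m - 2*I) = 1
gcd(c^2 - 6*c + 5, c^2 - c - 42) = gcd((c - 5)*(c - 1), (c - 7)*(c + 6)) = 1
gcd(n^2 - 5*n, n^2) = n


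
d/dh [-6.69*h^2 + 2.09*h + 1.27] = 2.09 - 13.38*h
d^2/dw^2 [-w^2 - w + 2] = -2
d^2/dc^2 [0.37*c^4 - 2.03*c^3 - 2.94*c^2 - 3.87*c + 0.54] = 4.44*c^2 - 12.18*c - 5.88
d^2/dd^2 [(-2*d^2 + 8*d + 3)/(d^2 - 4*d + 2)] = 14*(3*d^2 - 12*d + 14)/(d^6 - 12*d^5 + 54*d^4 - 112*d^3 + 108*d^2 - 48*d + 8)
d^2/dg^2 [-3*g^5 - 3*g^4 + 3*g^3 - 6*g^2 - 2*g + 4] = -60*g^3 - 36*g^2 + 18*g - 12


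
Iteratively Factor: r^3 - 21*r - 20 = (r + 4)*(r^2 - 4*r - 5) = (r + 1)*(r + 4)*(r - 5)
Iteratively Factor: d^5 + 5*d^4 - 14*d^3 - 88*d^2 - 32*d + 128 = (d - 1)*(d^4 + 6*d^3 - 8*d^2 - 96*d - 128) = (d - 1)*(d + 2)*(d^3 + 4*d^2 - 16*d - 64) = (d - 4)*(d - 1)*(d + 2)*(d^2 + 8*d + 16) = (d - 4)*(d - 1)*(d + 2)*(d + 4)*(d + 4)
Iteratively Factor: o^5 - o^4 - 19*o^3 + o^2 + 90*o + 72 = (o + 2)*(o^4 - 3*o^3 - 13*o^2 + 27*o + 36) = (o - 3)*(o + 2)*(o^3 - 13*o - 12) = (o - 3)*(o + 2)*(o + 3)*(o^2 - 3*o - 4) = (o - 3)*(o + 1)*(o + 2)*(o + 3)*(o - 4)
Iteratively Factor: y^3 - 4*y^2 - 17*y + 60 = (y + 4)*(y^2 - 8*y + 15) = (y - 5)*(y + 4)*(y - 3)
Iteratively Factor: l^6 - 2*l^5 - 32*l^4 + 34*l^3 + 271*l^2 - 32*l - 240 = (l + 1)*(l^5 - 3*l^4 - 29*l^3 + 63*l^2 + 208*l - 240) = (l - 4)*(l + 1)*(l^4 + l^3 - 25*l^2 - 37*l + 60) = (l - 4)*(l + 1)*(l + 4)*(l^3 - 3*l^2 - 13*l + 15) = (l - 5)*(l - 4)*(l + 1)*(l + 4)*(l^2 + 2*l - 3) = (l - 5)*(l - 4)*(l + 1)*(l + 3)*(l + 4)*(l - 1)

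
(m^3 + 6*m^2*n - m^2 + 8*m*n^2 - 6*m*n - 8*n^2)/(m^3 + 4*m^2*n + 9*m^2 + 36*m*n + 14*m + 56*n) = (m^2 + 2*m*n - m - 2*n)/(m^2 + 9*m + 14)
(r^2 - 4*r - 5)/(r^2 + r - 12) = (r^2 - 4*r - 5)/(r^2 + r - 12)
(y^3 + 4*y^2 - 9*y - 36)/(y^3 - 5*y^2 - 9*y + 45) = (y + 4)/(y - 5)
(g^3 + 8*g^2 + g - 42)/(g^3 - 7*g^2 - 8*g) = (-g^3 - 8*g^2 - g + 42)/(g*(-g^2 + 7*g + 8))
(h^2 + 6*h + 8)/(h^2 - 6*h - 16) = (h + 4)/(h - 8)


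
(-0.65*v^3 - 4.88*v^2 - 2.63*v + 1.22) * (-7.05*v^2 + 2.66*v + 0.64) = 4.5825*v^5 + 32.675*v^4 + 5.1447*v^3 - 18.72*v^2 + 1.562*v + 0.7808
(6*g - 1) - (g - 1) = 5*g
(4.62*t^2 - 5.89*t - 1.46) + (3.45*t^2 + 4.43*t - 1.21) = 8.07*t^2 - 1.46*t - 2.67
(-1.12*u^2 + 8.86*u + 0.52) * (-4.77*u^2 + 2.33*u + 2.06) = 5.3424*u^4 - 44.8718*u^3 + 15.8562*u^2 + 19.4632*u + 1.0712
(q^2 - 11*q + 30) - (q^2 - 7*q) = 30 - 4*q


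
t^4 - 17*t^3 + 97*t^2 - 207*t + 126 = (t - 7)*(t - 6)*(t - 3)*(t - 1)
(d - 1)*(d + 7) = d^2 + 6*d - 7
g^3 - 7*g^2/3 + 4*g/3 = g*(g - 4/3)*(g - 1)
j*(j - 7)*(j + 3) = j^3 - 4*j^2 - 21*j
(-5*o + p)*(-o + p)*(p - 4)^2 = 5*o^2*p^2 - 40*o^2*p + 80*o^2 - 6*o*p^3 + 48*o*p^2 - 96*o*p + p^4 - 8*p^3 + 16*p^2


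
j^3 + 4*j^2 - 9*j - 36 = (j - 3)*(j + 3)*(j + 4)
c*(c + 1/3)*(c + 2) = c^3 + 7*c^2/3 + 2*c/3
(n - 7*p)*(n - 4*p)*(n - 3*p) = n^3 - 14*n^2*p + 61*n*p^2 - 84*p^3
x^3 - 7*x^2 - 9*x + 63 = (x - 7)*(x - 3)*(x + 3)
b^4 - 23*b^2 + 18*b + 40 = (b - 4)*(b - 2)*(b + 1)*(b + 5)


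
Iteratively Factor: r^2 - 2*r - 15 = (r + 3)*(r - 5)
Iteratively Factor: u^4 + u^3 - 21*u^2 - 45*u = (u + 3)*(u^3 - 2*u^2 - 15*u) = (u + 3)^2*(u^2 - 5*u) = (u - 5)*(u + 3)^2*(u)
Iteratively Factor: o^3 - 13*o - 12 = (o + 3)*(o^2 - 3*o - 4) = (o - 4)*(o + 3)*(o + 1)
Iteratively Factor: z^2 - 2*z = (z)*(z - 2)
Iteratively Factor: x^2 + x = (x)*(x + 1)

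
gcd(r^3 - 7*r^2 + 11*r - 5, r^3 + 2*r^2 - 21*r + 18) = r - 1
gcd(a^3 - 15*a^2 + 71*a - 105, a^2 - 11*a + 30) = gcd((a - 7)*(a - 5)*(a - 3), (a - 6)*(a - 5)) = a - 5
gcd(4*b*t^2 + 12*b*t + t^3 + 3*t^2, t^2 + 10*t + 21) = t + 3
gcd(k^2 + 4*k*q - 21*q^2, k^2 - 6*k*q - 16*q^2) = 1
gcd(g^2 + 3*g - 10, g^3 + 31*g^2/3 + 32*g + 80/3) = g + 5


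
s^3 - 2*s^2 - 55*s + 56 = (s - 8)*(s - 1)*(s + 7)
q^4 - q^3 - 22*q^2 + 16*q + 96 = (q - 4)*(q - 3)*(q + 2)*(q + 4)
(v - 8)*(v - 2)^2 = v^3 - 12*v^2 + 36*v - 32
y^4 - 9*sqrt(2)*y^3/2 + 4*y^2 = y^2*(y - 4*sqrt(2))*(y - sqrt(2)/2)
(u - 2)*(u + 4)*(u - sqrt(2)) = u^3 - sqrt(2)*u^2 + 2*u^2 - 8*u - 2*sqrt(2)*u + 8*sqrt(2)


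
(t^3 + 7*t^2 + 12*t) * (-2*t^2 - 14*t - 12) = -2*t^5 - 28*t^4 - 134*t^3 - 252*t^2 - 144*t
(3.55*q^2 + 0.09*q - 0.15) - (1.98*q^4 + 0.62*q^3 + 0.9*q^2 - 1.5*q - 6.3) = -1.98*q^4 - 0.62*q^3 + 2.65*q^2 + 1.59*q + 6.15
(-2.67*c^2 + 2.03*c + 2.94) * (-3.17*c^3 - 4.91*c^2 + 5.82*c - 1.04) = 8.4639*c^5 + 6.6746*c^4 - 34.8265*c^3 + 0.155999999999999*c^2 + 14.9996*c - 3.0576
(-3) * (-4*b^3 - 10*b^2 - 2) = 12*b^3 + 30*b^2 + 6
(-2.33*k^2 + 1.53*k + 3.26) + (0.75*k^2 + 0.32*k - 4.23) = -1.58*k^2 + 1.85*k - 0.970000000000001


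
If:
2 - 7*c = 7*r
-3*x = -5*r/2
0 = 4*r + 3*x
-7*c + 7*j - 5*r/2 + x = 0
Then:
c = 2/7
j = 2/7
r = 0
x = 0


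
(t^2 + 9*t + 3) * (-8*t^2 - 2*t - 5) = -8*t^4 - 74*t^3 - 47*t^2 - 51*t - 15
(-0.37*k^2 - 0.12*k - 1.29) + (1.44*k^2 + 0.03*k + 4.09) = 1.07*k^2 - 0.09*k + 2.8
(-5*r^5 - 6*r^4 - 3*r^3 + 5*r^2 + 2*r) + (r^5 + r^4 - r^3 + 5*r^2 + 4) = -4*r^5 - 5*r^4 - 4*r^3 + 10*r^2 + 2*r + 4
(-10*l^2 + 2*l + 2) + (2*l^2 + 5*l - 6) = -8*l^2 + 7*l - 4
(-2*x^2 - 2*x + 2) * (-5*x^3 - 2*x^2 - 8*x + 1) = 10*x^5 + 14*x^4 + 10*x^3 + 10*x^2 - 18*x + 2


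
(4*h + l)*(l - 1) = 4*h*l - 4*h + l^2 - l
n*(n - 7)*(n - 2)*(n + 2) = n^4 - 7*n^3 - 4*n^2 + 28*n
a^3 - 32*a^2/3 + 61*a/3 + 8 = (a - 8)*(a - 3)*(a + 1/3)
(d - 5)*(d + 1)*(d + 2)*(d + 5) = d^4 + 3*d^3 - 23*d^2 - 75*d - 50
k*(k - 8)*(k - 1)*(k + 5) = k^4 - 4*k^3 - 37*k^2 + 40*k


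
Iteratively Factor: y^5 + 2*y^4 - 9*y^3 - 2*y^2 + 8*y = (y + 4)*(y^4 - 2*y^3 - y^2 + 2*y) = (y - 1)*(y + 4)*(y^3 - y^2 - 2*y) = (y - 2)*(y - 1)*(y + 4)*(y^2 + y) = y*(y - 2)*(y - 1)*(y + 4)*(y + 1)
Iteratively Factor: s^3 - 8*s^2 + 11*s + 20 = (s - 4)*(s^2 - 4*s - 5) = (s - 5)*(s - 4)*(s + 1)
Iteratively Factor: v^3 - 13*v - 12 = (v + 1)*(v^2 - v - 12) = (v + 1)*(v + 3)*(v - 4)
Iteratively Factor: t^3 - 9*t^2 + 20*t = (t - 4)*(t^2 - 5*t) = (t - 5)*(t - 4)*(t)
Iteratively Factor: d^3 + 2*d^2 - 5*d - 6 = (d + 1)*(d^2 + d - 6) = (d + 1)*(d + 3)*(d - 2)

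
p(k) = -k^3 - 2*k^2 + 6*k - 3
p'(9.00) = -273.00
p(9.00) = -840.00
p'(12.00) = -474.00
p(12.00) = -1947.00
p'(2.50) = -22.75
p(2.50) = -16.12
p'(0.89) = 0.06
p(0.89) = 0.05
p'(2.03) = -14.48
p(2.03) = -7.43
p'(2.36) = -20.15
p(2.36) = -13.12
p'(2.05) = -14.81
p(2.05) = -7.72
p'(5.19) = -95.57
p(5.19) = -165.53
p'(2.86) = -29.98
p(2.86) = -25.59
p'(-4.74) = -42.44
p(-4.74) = 30.12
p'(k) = -3*k^2 - 4*k + 6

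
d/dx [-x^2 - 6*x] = -2*x - 6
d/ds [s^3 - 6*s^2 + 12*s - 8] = 3*s^2 - 12*s + 12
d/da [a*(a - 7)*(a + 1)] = 3*a^2 - 12*a - 7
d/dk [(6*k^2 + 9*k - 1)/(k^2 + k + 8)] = (-3*k^2 + 98*k + 73)/(k^4 + 2*k^3 + 17*k^2 + 16*k + 64)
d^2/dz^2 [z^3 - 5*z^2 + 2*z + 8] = 6*z - 10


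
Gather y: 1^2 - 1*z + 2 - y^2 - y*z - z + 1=-y^2 - y*z - 2*z + 4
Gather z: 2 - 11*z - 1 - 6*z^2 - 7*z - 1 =-6*z^2 - 18*z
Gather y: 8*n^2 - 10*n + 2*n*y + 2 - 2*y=8*n^2 - 10*n + y*(2*n - 2) + 2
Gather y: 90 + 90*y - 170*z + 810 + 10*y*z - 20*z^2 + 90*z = y*(10*z + 90) - 20*z^2 - 80*z + 900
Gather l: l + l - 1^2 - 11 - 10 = 2*l - 22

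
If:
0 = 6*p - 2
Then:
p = 1/3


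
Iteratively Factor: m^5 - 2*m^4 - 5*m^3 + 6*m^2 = (m)*(m^4 - 2*m^3 - 5*m^2 + 6*m) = m*(m - 1)*(m^3 - m^2 - 6*m) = m*(m - 1)*(m + 2)*(m^2 - 3*m) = m^2*(m - 1)*(m + 2)*(m - 3)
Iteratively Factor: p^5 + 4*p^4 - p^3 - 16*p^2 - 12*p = (p + 1)*(p^4 + 3*p^3 - 4*p^2 - 12*p) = (p - 2)*(p + 1)*(p^3 + 5*p^2 + 6*p) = (p - 2)*(p + 1)*(p + 3)*(p^2 + 2*p) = p*(p - 2)*(p + 1)*(p + 3)*(p + 2)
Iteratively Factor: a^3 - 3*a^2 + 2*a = (a - 2)*(a^2 - a) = a*(a - 2)*(a - 1)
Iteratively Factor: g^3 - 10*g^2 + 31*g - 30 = (g - 5)*(g^2 - 5*g + 6) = (g - 5)*(g - 2)*(g - 3)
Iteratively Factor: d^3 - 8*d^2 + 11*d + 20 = (d - 5)*(d^2 - 3*d - 4) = (d - 5)*(d + 1)*(d - 4)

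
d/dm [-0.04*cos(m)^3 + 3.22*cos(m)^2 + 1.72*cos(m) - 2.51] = (0.12*cos(m)^2 - 6.44*cos(m) - 1.72)*sin(m)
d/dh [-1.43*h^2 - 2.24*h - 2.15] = -2.86*h - 2.24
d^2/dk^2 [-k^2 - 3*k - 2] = -2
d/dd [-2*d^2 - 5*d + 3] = -4*d - 5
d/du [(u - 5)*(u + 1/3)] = 2*u - 14/3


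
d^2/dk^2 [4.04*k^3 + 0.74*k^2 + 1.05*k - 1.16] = 24.24*k + 1.48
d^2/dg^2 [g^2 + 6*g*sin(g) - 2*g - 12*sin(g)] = -6*g*sin(g) + 12*sqrt(2)*sin(g + pi/4) + 2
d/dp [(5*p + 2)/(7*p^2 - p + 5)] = (35*p^2 - 5*p - (5*p + 2)*(14*p - 1) + 25)/(7*p^2 - p + 5)^2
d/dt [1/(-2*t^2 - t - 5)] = (4*t + 1)/(2*t^2 + t + 5)^2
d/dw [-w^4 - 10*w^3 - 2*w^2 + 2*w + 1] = -4*w^3 - 30*w^2 - 4*w + 2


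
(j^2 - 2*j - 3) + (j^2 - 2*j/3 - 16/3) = 2*j^2 - 8*j/3 - 25/3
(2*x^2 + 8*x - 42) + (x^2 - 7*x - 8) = 3*x^2 + x - 50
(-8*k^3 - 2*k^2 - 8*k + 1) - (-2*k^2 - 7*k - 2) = -8*k^3 - k + 3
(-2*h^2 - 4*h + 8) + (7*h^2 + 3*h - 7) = 5*h^2 - h + 1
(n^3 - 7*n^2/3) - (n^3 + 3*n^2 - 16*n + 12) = -16*n^2/3 + 16*n - 12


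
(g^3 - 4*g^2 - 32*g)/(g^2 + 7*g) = (g^2 - 4*g - 32)/(g + 7)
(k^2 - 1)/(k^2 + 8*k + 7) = (k - 1)/(k + 7)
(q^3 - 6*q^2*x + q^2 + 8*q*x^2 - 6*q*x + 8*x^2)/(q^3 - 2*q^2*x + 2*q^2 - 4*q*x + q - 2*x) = (q - 4*x)/(q + 1)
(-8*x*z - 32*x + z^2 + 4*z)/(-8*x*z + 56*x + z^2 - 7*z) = (z + 4)/(z - 7)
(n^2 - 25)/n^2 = 1 - 25/n^2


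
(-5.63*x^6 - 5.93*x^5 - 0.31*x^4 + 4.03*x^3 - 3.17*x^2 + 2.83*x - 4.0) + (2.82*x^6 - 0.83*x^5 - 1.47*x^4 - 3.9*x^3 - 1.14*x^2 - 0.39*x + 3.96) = -2.81*x^6 - 6.76*x^5 - 1.78*x^4 + 0.13*x^3 - 4.31*x^2 + 2.44*x - 0.04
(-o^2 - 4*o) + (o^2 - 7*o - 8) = -11*o - 8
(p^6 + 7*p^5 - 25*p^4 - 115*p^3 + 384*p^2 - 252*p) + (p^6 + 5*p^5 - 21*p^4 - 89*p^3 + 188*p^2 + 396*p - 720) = 2*p^6 + 12*p^5 - 46*p^4 - 204*p^3 + 572*p^2 + 144*p - 720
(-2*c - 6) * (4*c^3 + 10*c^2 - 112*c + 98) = -8*c^4 - 44*c^3 + 164*c^2 + 476*c - 588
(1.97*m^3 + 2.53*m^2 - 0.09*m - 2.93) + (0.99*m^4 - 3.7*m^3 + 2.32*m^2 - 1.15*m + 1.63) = 0.99*m^4 - 1.73*m^3 + 4.85*m^2 - 1.24*m - 1.3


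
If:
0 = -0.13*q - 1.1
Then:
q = -8.46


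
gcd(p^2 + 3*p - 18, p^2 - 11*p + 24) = p - 3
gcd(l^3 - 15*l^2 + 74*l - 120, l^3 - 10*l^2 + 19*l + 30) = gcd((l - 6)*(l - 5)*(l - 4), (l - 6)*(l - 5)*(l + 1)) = l^2 - 11*l + 30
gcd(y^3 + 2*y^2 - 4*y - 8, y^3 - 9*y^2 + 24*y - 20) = y - 2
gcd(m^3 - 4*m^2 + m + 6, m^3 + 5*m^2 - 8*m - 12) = m^2 - m - 2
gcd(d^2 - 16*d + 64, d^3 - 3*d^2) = 1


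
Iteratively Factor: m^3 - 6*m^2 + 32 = (m - 4)*(m^2 - 2*m - 8) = (m - 4)^2*(m + 2)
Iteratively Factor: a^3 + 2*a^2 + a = (a + 1)*(a^2 + a) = (a + 1)^2*(a)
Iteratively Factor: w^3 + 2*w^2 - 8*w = (w - 2)*(w^2 + 4*w) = w*(w - 2)*(w + 4)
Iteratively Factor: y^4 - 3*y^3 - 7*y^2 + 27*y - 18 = (y + 3)*(y^3 - 6*y^2 + 11*y - 6) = (y - 3)*(y + 3)*(y^2 - 3*y + 2) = (y - 3)*(y - 1)*(y + 3)*(y - 2)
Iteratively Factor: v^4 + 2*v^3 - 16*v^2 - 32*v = (v + 4)*(v^3 - 2*v^2 - 8*v) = v*(v + 4)*(v^2 - 2*v - 8) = v*(v - 4)*(v + 4)*(v + 2)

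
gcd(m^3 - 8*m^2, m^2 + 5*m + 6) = 1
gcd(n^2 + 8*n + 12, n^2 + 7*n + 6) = n + 6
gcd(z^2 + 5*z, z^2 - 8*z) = z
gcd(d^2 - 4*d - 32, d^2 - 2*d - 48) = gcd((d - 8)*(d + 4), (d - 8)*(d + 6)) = d - 8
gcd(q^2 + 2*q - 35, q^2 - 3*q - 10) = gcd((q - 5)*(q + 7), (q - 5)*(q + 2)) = q - 5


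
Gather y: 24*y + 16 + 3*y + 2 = 27*y + 18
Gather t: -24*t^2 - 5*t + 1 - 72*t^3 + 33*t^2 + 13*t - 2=-72*t^3 + 9*t^2 + 8*t - 1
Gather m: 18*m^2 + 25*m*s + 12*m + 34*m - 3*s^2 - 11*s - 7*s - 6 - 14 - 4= 18*m^2 + m*(25*s + 46) - 3*s^2 - 18*s - 24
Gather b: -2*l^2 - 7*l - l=-2*l^2 - 8*l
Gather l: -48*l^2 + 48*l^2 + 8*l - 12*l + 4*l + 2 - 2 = 0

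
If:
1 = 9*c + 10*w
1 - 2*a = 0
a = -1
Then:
No Solution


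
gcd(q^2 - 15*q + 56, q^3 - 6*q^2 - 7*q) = q - 7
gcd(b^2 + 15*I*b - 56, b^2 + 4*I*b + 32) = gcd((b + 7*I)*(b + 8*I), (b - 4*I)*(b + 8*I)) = b + 8*I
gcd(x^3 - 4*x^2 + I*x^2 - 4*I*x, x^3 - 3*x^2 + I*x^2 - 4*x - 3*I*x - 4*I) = x^2 + x*(-4 + I) - 4*I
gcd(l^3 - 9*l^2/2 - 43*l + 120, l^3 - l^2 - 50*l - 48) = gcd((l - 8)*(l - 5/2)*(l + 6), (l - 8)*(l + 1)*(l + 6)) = l^2 - 2*l - 48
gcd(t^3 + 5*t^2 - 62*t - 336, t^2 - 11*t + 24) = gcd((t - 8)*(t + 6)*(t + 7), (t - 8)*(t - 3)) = t - 8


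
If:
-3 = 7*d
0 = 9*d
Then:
No Solution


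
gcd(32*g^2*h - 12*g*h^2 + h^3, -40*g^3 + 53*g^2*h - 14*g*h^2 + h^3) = 8*g - h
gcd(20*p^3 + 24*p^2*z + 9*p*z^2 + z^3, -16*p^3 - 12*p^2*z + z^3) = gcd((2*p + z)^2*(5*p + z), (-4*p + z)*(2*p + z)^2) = 4*p^2 + 4*p*z + z^2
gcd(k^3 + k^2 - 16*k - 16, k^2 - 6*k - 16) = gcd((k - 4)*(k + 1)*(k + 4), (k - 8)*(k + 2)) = 1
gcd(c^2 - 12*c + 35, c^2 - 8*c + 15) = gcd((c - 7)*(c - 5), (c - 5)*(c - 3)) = c - 5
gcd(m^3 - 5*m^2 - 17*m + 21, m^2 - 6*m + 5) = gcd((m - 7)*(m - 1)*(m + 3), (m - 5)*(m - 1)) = m - 1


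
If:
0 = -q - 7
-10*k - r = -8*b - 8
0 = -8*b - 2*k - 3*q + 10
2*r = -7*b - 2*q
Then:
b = 308/103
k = 729/206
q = -7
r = -357/103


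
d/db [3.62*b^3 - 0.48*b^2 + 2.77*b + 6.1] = 10.86*b^2 - 0.96*b + 2.77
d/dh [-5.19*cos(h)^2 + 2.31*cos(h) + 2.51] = (10.38*cos(h) - 2.31)*sin(h)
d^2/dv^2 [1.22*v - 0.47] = 0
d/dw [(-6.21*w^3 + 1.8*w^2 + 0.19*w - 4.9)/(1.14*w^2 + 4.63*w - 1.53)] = (-7.0794*w^4 - 57.5046*w^3 + 36.6213*w^2 + 5.664*w + 22.3963)/(1.2996*w^4 + 10.5564*w^3 + 17.9485*w^2 - 14.1678*w + 2.3409)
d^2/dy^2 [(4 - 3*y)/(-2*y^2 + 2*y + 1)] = 4*((7 - 9*y)*(-2*y^2 + 2*y + 1) - 2*(2*y - 1)^2*(3*y - 4))/(-2*y^2 + 2*y + 1)^3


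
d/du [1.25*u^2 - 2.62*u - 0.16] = 2.5*u - 2.62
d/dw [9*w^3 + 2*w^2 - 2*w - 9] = 27*w^2 + 4*w - 2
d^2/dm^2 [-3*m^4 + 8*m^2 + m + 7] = 16 - 36*m^2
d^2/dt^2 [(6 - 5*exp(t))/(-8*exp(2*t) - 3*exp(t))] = 2*(160*exp(3*t) - 828*exp(2*t) - 216*exp(t) - 27)*exp(-t)/(512*exp(3*t) + 576*exp(2*t) + 216*exp(t) + 27)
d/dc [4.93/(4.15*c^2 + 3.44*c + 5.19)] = (-40.919*c - 16.9592)/(4.15*c^2 + 3.44*c + 5.19)^2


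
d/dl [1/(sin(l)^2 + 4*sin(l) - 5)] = -2*(sin(l) + 2)*cos(l)/(sin(l)^2 + 4*sin(l) - 5)^2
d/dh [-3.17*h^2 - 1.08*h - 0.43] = -6.34*h - 1.08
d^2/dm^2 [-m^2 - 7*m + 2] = -2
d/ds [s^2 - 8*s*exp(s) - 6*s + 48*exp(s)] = -8*s*exp(s) + 2*s + 40*exp(s) - 6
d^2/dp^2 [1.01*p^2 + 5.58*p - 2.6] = 2.02000000000000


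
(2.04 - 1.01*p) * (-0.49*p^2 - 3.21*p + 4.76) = 0.4949*p^3 + 2.2425*p^2 - 11.356*p + 9.7104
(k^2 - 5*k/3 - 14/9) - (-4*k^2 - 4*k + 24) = 5*k^2 + 7*k/3 - 230/9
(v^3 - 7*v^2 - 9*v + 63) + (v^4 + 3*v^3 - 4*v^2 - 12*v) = v^4 + 4*v^3 - 11*v^2 - 21*v + 63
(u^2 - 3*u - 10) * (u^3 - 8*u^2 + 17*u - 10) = u^5 - 11*u^4 + 31*u^3 + 19*u^2 - 140*u + 100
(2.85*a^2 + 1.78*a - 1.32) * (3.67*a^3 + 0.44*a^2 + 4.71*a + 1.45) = 10.4595*a^5 + 7.7866*a^4 + 9.3623*a^3 + 11.9355*a^2 - 3.6362*a - 1.914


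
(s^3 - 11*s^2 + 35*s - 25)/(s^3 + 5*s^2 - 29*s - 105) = (s^2 - 6*s + 5)/(s^2 + 10*s + 21)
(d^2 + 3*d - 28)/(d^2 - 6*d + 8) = (d + 7)/(d - 2)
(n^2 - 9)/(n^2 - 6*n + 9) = (n + 3)/(n - 3)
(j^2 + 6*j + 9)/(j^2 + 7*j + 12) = (j + 3)/(j + 4)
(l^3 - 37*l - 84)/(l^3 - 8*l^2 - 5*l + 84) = (l + 4)/(l - 4)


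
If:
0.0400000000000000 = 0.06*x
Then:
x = 0.67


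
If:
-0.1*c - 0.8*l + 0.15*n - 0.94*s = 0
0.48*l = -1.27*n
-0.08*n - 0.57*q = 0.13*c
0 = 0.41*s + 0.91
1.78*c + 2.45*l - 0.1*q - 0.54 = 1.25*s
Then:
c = -5.40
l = 3.07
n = -1.16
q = 1.39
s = -2.22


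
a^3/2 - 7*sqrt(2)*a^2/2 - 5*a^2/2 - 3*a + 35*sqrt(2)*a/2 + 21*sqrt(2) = (a/2 + 1/2)*(a - 6)*(a - 7*sqrt(2))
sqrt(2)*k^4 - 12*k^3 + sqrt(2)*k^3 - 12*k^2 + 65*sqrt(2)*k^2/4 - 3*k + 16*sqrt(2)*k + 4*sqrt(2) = (k + 1/2)*(k - 4*sqrt(2))*(k - 2*sqrt(2))*(sqrt(2)*k + sqrt(2)/2)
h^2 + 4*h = h*(h + 4)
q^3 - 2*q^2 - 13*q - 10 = (q - 5)*(q + 1)*(q + 2)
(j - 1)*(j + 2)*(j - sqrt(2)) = j^3 - sqrt(2)*j^2 + j^2 - 2*j - sqrt(2)*j + 2*sqrt(2)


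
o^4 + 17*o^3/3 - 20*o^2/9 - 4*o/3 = o*(o - 2/3)*(o + 1/3)*(o + 6)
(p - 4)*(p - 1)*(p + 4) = p^3 - p^2 - 16*p + 16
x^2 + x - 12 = (x - 3)*(x + 4)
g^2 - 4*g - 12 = (g - 6)*(g + 2)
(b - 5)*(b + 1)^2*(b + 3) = b^4 - 18*b^2 - 32*b - 15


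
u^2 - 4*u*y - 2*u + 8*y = (u - 2)*(u - 4*y)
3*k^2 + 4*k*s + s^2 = (k + s)*(3*k + s)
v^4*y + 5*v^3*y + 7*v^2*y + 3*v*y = v*(v + 1)*(v + 3)*(v*y + y)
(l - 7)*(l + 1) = l^2 - 6*l - 7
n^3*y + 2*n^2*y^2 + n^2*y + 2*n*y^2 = n*(n + 2*y)*(n*y + y)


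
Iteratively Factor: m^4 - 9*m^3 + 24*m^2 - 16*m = (m)*(m^3 - 9*m^2 + 24*m - 16) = m*(m - 4)*(m^2 - 5*m + 4) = m*(m - 4)^2*(m - 1)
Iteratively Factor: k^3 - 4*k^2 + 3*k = (k)*(k^2 - 4*k + 3) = k*(k - 3)*(k - 1)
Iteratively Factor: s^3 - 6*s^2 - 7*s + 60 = (s - 4)*(s^2 - 2*s - 15) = (s - 4)*(s + 3)*(s - 5)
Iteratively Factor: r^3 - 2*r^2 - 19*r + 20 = (r - 5)*(r^2 + 3*r - 4) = (r - 5)*(r - 1)*(r + 4)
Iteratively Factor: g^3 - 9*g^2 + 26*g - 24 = (g - 2)*(g^2 - 7*g + 12) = (g - 4)*(g - 2)*(g - 3)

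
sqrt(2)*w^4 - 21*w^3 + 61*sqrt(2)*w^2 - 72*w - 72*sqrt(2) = (w - 6*sqrt(2))*(w - 3*sqrt(2))*(w - 2*sqrt(2))*(sqrt(2)*w + 1)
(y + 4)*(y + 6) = y^2 + 10*y + 24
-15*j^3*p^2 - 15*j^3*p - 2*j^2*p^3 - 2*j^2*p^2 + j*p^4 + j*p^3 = p*(-5*j + p)*(3*j + p)*(j*p + j)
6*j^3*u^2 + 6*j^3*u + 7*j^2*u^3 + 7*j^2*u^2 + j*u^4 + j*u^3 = u*(j + u)*(6*j + u)*(j*u + j)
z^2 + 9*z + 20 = (z + 4)*(z + 5)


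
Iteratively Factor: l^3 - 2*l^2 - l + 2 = (l - 1)*(l^2 - l - 2) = (l - 1)*(l + 1)*(l - 2)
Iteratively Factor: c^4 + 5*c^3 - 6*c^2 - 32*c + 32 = (c + 4)*(c^3 + c^2 - 10*c + 8) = (c + 4)^2*(c^2 - 3*c + 2) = (c - 1)*(c + 4)^2*(c - 2)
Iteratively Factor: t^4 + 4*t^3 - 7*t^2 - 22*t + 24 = (t + 3)*(t^3 + t^2 - 10*t + 8) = (t - 1)*(t + 3)*(t^2 + 2*t - 8) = (t - 2)*(t - 1)*(t + 3)*(t + 4)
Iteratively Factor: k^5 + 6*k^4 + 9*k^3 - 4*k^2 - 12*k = (k - 1)*(k^4 + 7*k^3 + 16*k^2 + 12*k) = (k - 1)*(k + 2)*(k^3 + 5*k^2 + 6*k) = k*(k - 1)*(k + 2)*(k^2 + 5*k + 6) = k*(k - 1)*(k + 2)*(k + 3)*(k + 2)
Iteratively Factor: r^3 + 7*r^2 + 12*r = (r + 3)*(r^2 + 4*r) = r*(r + 3)*(r + 4)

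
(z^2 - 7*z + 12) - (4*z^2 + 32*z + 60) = -3*z^2 - 39*z - 48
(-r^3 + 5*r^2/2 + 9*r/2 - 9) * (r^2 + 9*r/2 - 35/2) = -r^5 - 2*r^4 + 133*r^3/4 - 65*r^2/2 - 477*r/4 + 315/2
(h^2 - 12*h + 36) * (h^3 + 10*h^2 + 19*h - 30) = h^5 - 2*h^4 - 65*h^3 + 102*h^2 + 1044*h - 1080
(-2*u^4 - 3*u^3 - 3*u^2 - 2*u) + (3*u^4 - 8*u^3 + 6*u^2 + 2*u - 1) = u^4 - 11*u^3 + 3*u^2 - 1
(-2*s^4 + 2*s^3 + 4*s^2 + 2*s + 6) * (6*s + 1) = -12*s^5 + 10*s^4 + 26*s^3 + 16*s^2 + 38*s + 6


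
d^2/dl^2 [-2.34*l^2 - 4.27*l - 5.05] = -4.68000000000000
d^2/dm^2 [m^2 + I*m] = 2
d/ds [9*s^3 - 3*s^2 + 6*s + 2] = 27*s^2 - 6*s + 6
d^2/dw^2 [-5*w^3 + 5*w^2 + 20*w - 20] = 10 - 30*w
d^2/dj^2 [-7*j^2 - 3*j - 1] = -14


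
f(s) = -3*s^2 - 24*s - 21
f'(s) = -6*s - 24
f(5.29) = -231.91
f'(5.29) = -55.74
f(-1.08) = 1.42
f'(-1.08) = -17.52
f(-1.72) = 11.40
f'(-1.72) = -13.68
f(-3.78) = 26.85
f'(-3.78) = -1.32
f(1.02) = -48.60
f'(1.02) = -30.12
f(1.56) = -65.74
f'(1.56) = -33.36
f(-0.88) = -2.20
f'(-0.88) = -18.72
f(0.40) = -31.08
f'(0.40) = -26.40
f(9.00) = -480.00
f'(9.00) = -78.00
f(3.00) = -120.00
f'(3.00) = -42.00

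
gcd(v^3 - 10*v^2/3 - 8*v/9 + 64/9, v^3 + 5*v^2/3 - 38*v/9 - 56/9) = v^2 - 2*v/3 - 8/3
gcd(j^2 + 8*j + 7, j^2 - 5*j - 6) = j + 1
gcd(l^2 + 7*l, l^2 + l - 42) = l + 7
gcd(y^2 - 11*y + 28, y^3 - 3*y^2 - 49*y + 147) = y - 7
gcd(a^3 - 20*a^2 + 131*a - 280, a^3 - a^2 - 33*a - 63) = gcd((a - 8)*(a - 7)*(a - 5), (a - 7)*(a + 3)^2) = a - 7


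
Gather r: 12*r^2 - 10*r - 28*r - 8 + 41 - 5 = 12*r^2 - 38*r + 28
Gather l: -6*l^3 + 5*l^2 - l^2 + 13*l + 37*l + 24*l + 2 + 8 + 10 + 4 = -6*l^3 + 4*l^2 + 74*l + 24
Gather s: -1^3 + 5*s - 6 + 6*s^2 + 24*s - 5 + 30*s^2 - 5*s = 36*s^2 + 24*s - 12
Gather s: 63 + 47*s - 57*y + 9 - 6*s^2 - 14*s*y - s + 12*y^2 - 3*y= -6*s^2 + s*(46 - 14*y) + 12*y^2 - 60*y + 72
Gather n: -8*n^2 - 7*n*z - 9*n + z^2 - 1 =-8*n^2 + n*(-7*z - 9) + z^2 - 1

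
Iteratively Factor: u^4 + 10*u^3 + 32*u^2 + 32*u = (u + 4)*(u^3 + 6*u^2 + 8*u) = (u + 2)*(u + 4)*(u^2 + 4*u) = (u + 2)*(u + 4)^2*(u)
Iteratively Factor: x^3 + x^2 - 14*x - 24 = (x - 4)*(x^2 + 5*x + 6) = (x - 4)*(x + 2)*(x + 3)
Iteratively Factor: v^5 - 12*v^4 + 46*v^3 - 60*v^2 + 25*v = (v - 1)*(v^4 - 11*v^3 + 35*v^2 - 25*v) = (v - 5)*(v - 1)*(v^3 - 6*v^2 + 5*v) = (v - 5)*(v - 1)^2*(v^2 - 5*v) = v*(v - 5)*(v - 1)^2*(v - 5)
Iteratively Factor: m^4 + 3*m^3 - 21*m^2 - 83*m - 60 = (m + 3)*(m^3 - 21*m - 20) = (m + 1)*(m + 3)*(m^2 - m - 20) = (m + 1)*(m + 3)*(m + 4)*(m - 5)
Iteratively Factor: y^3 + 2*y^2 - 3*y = (y - 1)*(y^2 + 3*y) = (y - 1)*(y + 3)*(y)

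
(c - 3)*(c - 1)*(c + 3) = c^3 - c^2 - 9*c + 9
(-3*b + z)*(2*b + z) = -6*b^2 - b*z + z^2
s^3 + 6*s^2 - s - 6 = (s - 1)*(s + 1)*(s + 6)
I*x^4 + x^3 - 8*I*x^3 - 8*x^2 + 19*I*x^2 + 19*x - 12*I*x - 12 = (x - 4)*(x - 3)*(x - I)*(I*x - I)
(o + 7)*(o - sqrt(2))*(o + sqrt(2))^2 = o^4 + sqrt(2)*o^3 + 7*o^3 - 2*o^2 + 7*sqrt(2)*o^2 - 14*o - 2*sqrt(2)*o - 14*sqrt(2)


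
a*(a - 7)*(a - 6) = a^3 - 13*a^2 + 42*a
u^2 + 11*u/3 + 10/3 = (u + 5/3)*(u + 2)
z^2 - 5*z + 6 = (z - 3)*(z - 2)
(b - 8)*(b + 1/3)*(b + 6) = b^3 - 5*b^2/3 - 146*b/3 - 16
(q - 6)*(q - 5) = q^2 - 11*q + 30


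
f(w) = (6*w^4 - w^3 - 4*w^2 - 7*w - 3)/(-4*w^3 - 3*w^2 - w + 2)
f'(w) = (12*w^2 + 6*w + 1)*(6*w^4 - w^3 - 4*w^2 - 7*w - 3)/(-4*w^3 - 3*w^2 - w + 2)^2 + (24*w^3 - 3*w^2 - 8*w - 7)/(-4*w^3 - 3*w^2 - w + 2)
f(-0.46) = -0.12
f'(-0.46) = -2.88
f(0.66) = 7.62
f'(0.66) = -63.53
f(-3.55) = 6.61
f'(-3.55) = -1.54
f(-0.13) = -1.03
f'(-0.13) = -3.11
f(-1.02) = 1.82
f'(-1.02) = -3.39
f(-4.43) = 7.95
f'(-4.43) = -1.52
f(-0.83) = 1.14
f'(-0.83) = -3.69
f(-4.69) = 8.34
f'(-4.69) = -1.52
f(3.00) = -2.93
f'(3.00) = -1.60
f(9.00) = -12.08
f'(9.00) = -1.51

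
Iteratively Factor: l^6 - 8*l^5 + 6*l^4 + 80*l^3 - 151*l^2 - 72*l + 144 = (l + 3)*(l^5 - 11*l^4 + 39*l^3 - 37*l^2 - 40*l + 48) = (l - 4)*(l + 3)*(l^4 - 7*l^3 + 11*l^2 + 7*l - 12) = (l - 4)^2*(l + 3)*(l^3 - 3*l^2 - l + 3) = (l - 4)^2*(l - 1)*(l + 3)*(l^2 - 2*l - 3) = (l - 4)^2*(l - 3)*(l - 1)*(l + 3)*(l + 1)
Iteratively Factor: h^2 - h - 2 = (h - 2)*(h + 1)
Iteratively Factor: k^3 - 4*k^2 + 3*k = (k - 3)*(k^2 - k) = (k - 3)*(k - 1)*(k)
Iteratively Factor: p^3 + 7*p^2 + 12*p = (p + 3)*(p^2 + 4*p) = p*(p + 3)*(p + 4)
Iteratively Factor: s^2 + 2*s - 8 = (s - 2)*(s + 4)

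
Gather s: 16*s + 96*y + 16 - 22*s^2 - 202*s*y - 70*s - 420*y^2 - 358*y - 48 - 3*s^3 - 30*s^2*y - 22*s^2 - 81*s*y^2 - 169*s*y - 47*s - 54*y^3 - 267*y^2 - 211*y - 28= -3*s^3 + s^2*(-30*y - 44) + s*(-81*y^2 - 371*y - 101) - 54*y^3 - 687*y^2 - 473*y - 60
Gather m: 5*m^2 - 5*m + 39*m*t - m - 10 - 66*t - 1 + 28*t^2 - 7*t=5*m^2 + m*(39*t - 6) + 28*t^2 - 73*t - 11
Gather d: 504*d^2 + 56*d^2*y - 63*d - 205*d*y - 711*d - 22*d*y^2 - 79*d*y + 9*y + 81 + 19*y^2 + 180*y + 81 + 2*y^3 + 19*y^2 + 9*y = d^2*(56*y + 504) + d*(-22*y^2 - 284*y - 774) + 2*y^3 + 38*y^2 + 198*y + 162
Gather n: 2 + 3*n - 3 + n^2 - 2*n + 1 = n^2 + n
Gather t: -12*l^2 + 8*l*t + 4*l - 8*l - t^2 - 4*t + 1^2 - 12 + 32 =-12*l^2 - 4*l - t^2 + t*(8*l - 4) + 21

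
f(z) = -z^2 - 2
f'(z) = -2*z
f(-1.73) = -4.99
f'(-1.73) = 3.46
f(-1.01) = -3.02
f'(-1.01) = 2.02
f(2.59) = -8.71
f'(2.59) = -5.18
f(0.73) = -2.53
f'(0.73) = -1.46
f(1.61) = -4.59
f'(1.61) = -3.22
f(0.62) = -2.38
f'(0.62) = -1.24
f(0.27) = -2.07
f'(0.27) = -0.54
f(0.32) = -2.10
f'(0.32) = -0.64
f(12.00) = -146.00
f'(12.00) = -24.00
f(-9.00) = -83.00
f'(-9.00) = 18.00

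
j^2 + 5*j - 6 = (j - 1)*(j + 6)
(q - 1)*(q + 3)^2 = q^3 + 5*q^2 + 3*q - 9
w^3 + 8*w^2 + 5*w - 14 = (w - 1)*(w + 2)*(w + 7)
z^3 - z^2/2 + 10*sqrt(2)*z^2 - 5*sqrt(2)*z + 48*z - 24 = (z - 1/2)*(z + 4*sqrt(2))*(z + 6*sqrt(2))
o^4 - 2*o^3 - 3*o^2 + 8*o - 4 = (o - 2)*(o - 1)^2*(o + 2)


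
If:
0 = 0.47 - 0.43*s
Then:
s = 1.09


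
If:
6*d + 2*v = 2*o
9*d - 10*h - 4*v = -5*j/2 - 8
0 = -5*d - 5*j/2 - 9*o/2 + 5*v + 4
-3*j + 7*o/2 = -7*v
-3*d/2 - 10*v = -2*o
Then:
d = 256/2041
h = 10778/10205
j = 1400/2041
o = 912/2041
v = 144/2041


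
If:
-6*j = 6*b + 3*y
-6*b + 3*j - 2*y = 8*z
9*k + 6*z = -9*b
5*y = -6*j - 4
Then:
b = 14/39 - 16*z/39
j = 40*z/39 + 4/39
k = -10*z/39 - 14/39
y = -16*z/13 - 12/13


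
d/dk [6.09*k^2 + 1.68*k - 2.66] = 12.18*k + 1.68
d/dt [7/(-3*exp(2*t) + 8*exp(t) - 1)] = (42*exp(t) - 56)*exp(t)/(3*exp(2*t) - 8*exp(t) + 1)^2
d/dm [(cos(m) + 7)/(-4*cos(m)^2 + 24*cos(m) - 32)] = (sin(m)^2 - 14*cos(m) + 49)*sin(m)/(4*(cos(m)^2 - 6*cos(m) + 8)^2)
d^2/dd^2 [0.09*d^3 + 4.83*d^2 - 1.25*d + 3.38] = 0.54*d + 9.66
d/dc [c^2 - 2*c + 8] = 2*c - 2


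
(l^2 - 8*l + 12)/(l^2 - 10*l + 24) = (l - 2)/(l - 4)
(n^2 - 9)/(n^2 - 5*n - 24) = (n - 3)/(n - 8)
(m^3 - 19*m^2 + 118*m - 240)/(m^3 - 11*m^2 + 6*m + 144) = (m - 5)/(m + 3)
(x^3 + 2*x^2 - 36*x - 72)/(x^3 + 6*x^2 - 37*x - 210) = (x^2 + 8*x + 12)/(x^2 + 12*x + 35)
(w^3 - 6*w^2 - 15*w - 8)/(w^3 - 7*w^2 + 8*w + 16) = (w^2 - 7*w - 8)/(w^2 - 8*w + 16)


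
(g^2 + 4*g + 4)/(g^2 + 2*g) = (g + 2)/g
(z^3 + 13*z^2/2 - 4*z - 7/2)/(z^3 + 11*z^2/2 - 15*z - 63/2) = (2*z^2 - z - 1)/(2*z^2 - 3*z - 9)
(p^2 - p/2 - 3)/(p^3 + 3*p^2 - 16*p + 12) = (p + 3/2)/(p^2 + 5*p - 6)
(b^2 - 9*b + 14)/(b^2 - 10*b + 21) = (b - 2)/(b - 3)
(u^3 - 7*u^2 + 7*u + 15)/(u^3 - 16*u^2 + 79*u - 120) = (u + 1)/(u - 8)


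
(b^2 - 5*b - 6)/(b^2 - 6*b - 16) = (-b^2 + 5*b + 6)/(-b^2 + 6*b + 16)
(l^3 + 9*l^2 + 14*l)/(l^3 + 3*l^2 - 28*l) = (l + 2)/(l - 4)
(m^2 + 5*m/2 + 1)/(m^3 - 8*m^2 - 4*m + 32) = (m + 1/2)/(m^2 - 10*m + 16)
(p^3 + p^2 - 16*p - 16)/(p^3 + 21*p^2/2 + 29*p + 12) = 2*(p^2 - 3*p - 4)/(2*p^2 + 13*p + 6)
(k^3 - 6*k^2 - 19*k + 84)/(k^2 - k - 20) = (k^2 - 10*k + 21)/(k - 5)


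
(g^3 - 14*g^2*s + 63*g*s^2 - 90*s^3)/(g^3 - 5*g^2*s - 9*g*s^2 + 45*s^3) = (g - 6*s)/(g + 3*s)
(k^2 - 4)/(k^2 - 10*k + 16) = (k + 2)/(k - 8)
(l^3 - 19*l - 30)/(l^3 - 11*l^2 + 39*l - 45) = (l^2 + 5*l + 6)/(l^2 - 6*l + 9)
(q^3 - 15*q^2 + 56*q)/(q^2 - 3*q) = (q^2 - 15*q + 56)/(q - 3)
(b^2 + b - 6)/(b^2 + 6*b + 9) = (b - 2)/(b + 3)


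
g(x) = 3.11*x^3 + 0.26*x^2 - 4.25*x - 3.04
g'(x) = 9.33*x^2 + 0.52*x - 4.25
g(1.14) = -2.94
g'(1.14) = 8.47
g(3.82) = 157.88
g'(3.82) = 133.88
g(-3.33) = -100.84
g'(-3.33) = 97.48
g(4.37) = 242.89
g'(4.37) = 176.20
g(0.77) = -4.74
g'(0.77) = 1.68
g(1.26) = -1.76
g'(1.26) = 11.22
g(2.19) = 21.57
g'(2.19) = 41.64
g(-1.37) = -4.73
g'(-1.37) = 12.55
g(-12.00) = -5288.68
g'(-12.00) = 1333.03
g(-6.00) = -639.94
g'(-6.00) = 328.51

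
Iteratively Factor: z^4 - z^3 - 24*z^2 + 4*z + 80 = (z + 2)*(z^3 - 3*z^2 - 18*z + 40) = (z - 2)*(z + 2)*(z^2 - z - 20) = (z - 5)*(z - 2)*(z + 2)*(z + 4)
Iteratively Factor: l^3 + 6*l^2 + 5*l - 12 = (l - 1)*(l^2 + 7*l + 12) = (l - 1)*(l + 4)*(l + 3)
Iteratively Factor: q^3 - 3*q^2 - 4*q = (q - 4)*(q^2 + q) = q*(q - 4)*(q + 1)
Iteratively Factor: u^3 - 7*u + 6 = (u - 1)*(u^2 + u - 6) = (u - 2)*(u - 1)*(u + 3)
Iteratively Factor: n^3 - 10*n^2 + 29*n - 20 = (n - 1)*(n^2 - 9*n + 20) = (n - 5)*(n - 1)*(n - 4)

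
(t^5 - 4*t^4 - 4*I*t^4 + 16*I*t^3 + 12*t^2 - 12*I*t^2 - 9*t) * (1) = t^5 - 4*t^4 - 4*I*t^4 + 16*I*t^3 + 12*t^2 - 12*I*t^2 - 9*t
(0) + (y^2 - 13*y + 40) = y^2 - 13*y + 40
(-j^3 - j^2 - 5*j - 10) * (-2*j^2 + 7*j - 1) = 2*j^5 - 5*j^4 + 4*j^3 - 14*j^2 - 65*j + 10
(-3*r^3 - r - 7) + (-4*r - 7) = -3*r^3 - 5*r - 14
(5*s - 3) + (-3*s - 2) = 2*s - 5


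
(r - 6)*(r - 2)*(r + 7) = r^3 - r^2 - 44*r + 84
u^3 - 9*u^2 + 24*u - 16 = (u - 4)^2*(u - 1)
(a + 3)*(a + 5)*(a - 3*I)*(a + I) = a^4 + 8*a^3 - 2*I*a^3 + 18*a^2 - 16*I*a^2 + 24*a - 30*I*a + 45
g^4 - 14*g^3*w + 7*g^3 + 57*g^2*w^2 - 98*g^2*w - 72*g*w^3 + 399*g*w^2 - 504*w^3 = (g + 7)*(g - 8*w)*(g - 3*w)^2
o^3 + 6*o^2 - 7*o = o*(o - 1)*(o + 7)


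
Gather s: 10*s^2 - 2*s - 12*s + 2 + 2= 10*s^2 - 14*s + 4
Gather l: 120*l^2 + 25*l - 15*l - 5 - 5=120*l^2 + 10*l - 10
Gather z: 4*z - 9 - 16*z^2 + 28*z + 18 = -16*z^2 + 32*z + 9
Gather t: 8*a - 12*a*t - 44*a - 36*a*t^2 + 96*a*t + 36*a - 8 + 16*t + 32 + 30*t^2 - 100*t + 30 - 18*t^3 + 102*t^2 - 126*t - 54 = -18*t^3 + t^2*(132 - 36*a) + t*(84*a - 210)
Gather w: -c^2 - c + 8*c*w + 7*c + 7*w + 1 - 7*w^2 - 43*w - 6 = -c^2 + 6*c - 7*w^2 + w*(8*c - 36) - 5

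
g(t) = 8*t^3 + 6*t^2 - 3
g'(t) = 24*t^2 + 12*t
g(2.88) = 237.87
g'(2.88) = 233.63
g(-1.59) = -19.99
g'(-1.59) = 41.59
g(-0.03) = -2.99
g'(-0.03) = -0.34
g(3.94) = 579.45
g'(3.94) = 419.85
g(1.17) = 18.03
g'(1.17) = 46.89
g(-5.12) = -919.46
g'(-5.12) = 567.71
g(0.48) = -0.73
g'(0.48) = 11.29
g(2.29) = 124.54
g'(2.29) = 153.34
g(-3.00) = -165.00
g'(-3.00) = 180.00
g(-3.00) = -165.00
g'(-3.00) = 180.00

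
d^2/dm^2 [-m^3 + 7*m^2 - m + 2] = 14 - 6*m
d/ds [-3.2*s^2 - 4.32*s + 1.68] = -6.4*s - 4.32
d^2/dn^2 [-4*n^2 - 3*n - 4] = -8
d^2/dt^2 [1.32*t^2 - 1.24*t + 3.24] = 2.64000000000000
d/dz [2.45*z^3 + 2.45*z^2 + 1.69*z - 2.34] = 7.35*z^2 + 4.9*z + 1.69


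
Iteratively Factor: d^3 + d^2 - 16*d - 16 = (d + 1)*(d^2 - 16) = (d - 4)*(d + 1)*(d + 4)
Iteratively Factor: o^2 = (o)*(o)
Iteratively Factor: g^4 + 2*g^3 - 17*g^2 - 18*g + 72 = (g + 4)*(g^3 - 2*g^2 - 9*g + 18) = (g - 2)*(g + 4)*(g^2 - 9) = (g - 3)*(g - 2)*(g + 4)*(g + 3)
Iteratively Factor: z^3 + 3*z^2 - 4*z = (z + 4)*(z^2 - z) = z*(z + 4)*(z - 1)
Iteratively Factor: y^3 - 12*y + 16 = (y - 2)*(y^2 + 2*y - 8) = (y - 2)^2*(y + 4)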